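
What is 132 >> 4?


0b10000100 >> 4 = 0b1000 = 8

8


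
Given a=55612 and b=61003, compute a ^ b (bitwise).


55612 ^ 61003 = 14199

14199


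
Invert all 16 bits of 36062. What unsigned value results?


36062 ^ 65535 = 29473

29473


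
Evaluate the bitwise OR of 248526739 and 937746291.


0b1110110100000011011110010011 | 0b110111111001001101111101110011 = 0b111111111101001111111111110011 = 1073020915

1073020915


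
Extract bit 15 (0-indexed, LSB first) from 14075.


0b11011011111011, position 15 = 0

0


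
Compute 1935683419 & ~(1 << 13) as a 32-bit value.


1935683419 & ~(1 << 13) = 1935675227

1935675227


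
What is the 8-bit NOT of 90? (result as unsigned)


~0b1011010 = 0b10100101 = 165 (8-bit unsigned)

165


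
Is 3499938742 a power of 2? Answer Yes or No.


0b11010000100111001101001110110110. Multiple bits set => No

No


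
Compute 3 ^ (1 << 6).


3 ^ (1 << 6) = 3 ^ 64 = 67

67


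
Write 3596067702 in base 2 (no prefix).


3596067702 = 11010110010101111010001101110110 in binary

11010110010101111010001101110110


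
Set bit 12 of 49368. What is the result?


49368 | (1 << 12) = 49368 | 4096 = 53464

53464


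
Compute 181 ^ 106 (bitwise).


0b10110101 ^ 0b1101010 = 0b11011111 = 223

223


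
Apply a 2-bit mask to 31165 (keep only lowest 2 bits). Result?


31165 & 3 = 1

1


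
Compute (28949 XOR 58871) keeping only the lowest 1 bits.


Step 1: 28949 ^ 58871 = 38114
Step 2: 38114 & 1 = 0

0


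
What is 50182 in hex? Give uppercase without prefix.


50182 = C406 hex

C406


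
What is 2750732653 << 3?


0b10100011111101001101100101101101 << 3 = 0b10100011111101001101100101101101000 = 22005861224

22005861224


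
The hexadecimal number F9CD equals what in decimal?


F9CD hex = 63949 decimal

63949


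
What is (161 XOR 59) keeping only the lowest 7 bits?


Step 1: 161 ^ 59 = 154
Step 2: 154 & 127 = 26

26


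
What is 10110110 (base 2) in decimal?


10110110 in decimal = 182

182


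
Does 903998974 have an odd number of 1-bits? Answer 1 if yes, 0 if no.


0b110101111000011110110111111110 has 21 ones => parity 1

1


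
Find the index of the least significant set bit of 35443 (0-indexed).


0b1000101001110011. Lowest set bit at position 0

0


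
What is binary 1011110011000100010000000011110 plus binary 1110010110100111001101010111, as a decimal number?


1011110011000100010000000011110 + 1110010110100111001101010111 = 1101100101111001001001101110101 = 1824297845

1824297845


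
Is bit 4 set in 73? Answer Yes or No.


0b1001001, bit 4 = 0. No

No


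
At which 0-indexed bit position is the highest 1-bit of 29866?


0b111010010101010. Highest set bit at position 14

14


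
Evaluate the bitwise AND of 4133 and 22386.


0b1000000100101 & 0b101011101110010 = 0b1000000100000 = 4128

4128


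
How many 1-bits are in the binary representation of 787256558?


0b101110111011001001010011101110 has 18 set bits

18


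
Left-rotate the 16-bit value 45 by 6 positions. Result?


Rotate 0b101101 left by 6 (16-bit) = 0b101101000000 = 2880

2880


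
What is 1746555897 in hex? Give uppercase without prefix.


1746555897 = 681A53F9 hex

681A53F9


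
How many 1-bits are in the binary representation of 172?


0b10101100 has 4 set bits

4


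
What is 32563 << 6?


0b111111100110011 << 6 = 0b111111100110011000000 = 2084032

2084032


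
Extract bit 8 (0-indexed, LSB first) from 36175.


0b1000110101001111, position 8 = 1

1


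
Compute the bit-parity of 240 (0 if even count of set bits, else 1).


0b11110000 has 4 ones => parity 0

0


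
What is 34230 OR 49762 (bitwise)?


0b1000010110110110 | 0b1100001001100010 = 0b1100011111110110 = 51190

51190


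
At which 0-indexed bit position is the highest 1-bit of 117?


0b1110101. Highest set bit at position 6

6


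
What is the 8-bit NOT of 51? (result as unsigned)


~0b110011 = 0b11001100 = 204 (8-bit unsigned)

204


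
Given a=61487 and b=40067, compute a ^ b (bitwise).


61487 ^ 40067 = 27820

27820


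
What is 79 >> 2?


0b1001111 >> 2 = 0b10011 = 19

19


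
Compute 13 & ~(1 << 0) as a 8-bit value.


13 & ~(1 << 0) = 12

12


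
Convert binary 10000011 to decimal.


10000011 in decimal = 131

131


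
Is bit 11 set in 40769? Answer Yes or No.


0b1001111101000001, bit 11 = 1. Yes

Yes


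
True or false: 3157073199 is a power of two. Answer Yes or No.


0b10111100001011010001110100101111. Multiple bits set => No

No


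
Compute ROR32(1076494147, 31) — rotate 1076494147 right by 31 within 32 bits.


Rotate 0b1000000001010011111111101000011 right by 31 (32-bit) = 0b10000000010100111111111010000110 = 2152988294

2152988294


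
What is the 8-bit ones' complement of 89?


89 ^ 255 = 166

166


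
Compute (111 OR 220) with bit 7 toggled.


Step 1: 111 | 220 = 255
Step 2: 255 ^ (1 << 7) = 255 ^ 128 = 127

127


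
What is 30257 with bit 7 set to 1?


30257 | (1 << 7) = 30257 | 128 = 30385

30385


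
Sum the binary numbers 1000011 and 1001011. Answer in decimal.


1000011 + 1001011 = 10001110 = 142

142


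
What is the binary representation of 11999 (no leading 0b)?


11999 = 10111011011111 in binary

10111011011111


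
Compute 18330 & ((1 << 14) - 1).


18330 & 16383 = 1946

1946


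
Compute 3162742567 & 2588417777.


0b10111100100000111001111100100111 & 0b10011010010010000001111011110001 = 0b10011000000000000001111000100001 = 2550144545

2550144545


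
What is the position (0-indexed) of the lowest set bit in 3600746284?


0b11010110100111110000011100101100. Lowest set bit at position 2

2


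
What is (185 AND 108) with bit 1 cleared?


Step 1: 185 & 108 = 40
Step 2: 40 & ~(1 << 1) = 40

40


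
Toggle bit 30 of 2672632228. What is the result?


2672632228 ^ (1 << 30) = 2672632228 ^ 1073741824 = 3746374052

3746374052


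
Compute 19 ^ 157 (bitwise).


0b10011 ^ 0b10011101 = 0b10001110 = 142

142


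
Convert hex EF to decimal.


EF hex = 239 decimal

239


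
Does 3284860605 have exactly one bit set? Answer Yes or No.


0b11000011110010101111111010111101. Multiple bits set => No

No


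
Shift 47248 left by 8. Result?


0b1011100010010000 << 8 = 0b101110001001000000000000 = 12095488

12095488


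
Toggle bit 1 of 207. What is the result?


207 ^ (1 << 1) = 207 ^ 2 = 205

205


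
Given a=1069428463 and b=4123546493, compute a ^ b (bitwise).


1069428463 ^ 4123546493 = 3396763026

3396763026


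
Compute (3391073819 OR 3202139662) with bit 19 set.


Step 1: 3391073819 | 3202139662 = 4276088351
Step 2: 4276088351 | (1 << 19) = 4276088351 | 524288 = 4276088351

4276088351


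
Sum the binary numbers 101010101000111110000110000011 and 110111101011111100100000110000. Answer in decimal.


101010101000111110000110000011 + 110111101011111100100000110000 = 1100010010100111010100110110011 = 1649650099

1649650099


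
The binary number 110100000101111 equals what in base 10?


110100000101111 in decimal = 26671

26671


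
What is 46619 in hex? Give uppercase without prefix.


46619 = B61B hex

B61B


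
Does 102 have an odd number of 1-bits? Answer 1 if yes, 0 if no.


0b1100110 has 4 ones => parity 0

0


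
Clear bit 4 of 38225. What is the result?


38225 & ~(1 << 4) = 38209

38209


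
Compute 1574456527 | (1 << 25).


1574456527 | (1 << 25) = 1574456527 | 33554432 = 1608010959

1608010959


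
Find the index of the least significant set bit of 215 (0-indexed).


0b11010111. Lowest set bit at position 0

0


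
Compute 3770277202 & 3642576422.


0b11100000101110011101110101010010 & 0b11011001000111010100111000100110 = 0b11000000000110010100110000000010 = 3222883330

3222883330


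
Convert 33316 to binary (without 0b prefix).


33316 = 1000001000100100 in binary

1000001000100100


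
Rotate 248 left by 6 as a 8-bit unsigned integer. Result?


Rotate 0b11111000 left by 6 (8-bit) = 0b111110 = 62

62


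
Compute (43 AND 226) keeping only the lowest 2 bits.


Step 1: 43 & 226 = 34
Step 2: 34 & 3 = 2

2


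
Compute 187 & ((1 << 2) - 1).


187 & 3 = 3

3


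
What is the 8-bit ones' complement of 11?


11 ^ 255 = 244

244


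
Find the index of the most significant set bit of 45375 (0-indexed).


0b1011000100111111. Highest set bit at position 15

15


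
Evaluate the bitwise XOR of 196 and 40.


0b11000100 ^ 0b101000 = 0b11101100 = 236

236


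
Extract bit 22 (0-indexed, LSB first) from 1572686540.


0b1011101101111010100101011001100, position 22 = 0

0


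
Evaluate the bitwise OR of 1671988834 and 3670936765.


0b1100011101010001000011001100010 | 0b11011010110011100000110010111101 = 0b11111011111011101000111011111111 = 4226715391

4226715391


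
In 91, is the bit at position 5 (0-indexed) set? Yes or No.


0b1011011, bit 5 = 0. No

No


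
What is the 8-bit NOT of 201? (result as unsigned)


~0b11001001 = 0b110110 = 54 (8-bit unsigned)

54


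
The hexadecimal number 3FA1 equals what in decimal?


3FA1 hex = 16289 decimal

16289


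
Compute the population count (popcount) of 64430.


0b1111101110101110 has 12 set bits

12


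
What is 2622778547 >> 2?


0b10011100010101000110110010110011 >> 2 = 0b100111000101010001101100101100 = 655694636

655694636


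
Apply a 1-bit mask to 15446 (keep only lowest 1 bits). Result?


15446 & 1 = 0

0


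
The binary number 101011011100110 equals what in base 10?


101011011100110 in decimal = 22246

22246


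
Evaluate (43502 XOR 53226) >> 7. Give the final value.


Step 1: 43502 ^ 53226 = 26116
Step 2: 26116 >> 7 = 204

204


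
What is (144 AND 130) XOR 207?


Step 1: 144 & 130 = 128
Step 2: 128 ^ 207 = 79

79


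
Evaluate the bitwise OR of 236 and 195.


0b11101100 | 0b11000011 = 0b11101111 = 239

239


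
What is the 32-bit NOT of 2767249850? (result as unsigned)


~0b10100100111100001110000110111010 = 0b1011011000011110001111001000101 = 1527717445 (32-bit unsigned)

1527717445


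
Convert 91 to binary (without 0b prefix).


91 = 1011011 in binary

1011011


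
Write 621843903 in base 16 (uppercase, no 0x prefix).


621843903 = 251095BF hex

251095BF


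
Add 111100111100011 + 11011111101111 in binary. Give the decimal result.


111100111100011 + 11011111101111 = 1011000111010010 = 45522

45522


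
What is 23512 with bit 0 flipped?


23512 ^ (1 << 0) = 23512 ^ 1 = 23513

23513


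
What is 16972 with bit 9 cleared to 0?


16972 & ~(1 << 9) = 16460

16460


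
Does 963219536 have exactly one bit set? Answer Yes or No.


0b111001011010011001000001010000. Multiple bits set => No

No


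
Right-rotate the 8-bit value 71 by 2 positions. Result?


Rotate 0b1000111 right by 2 (8-bit) = 0b11010001 = 209

209


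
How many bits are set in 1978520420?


0b1110101111011011101001101100100 has 19 set bits

19


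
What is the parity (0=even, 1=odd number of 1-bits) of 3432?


0b110101101000 has 6 ones => parity 0

0


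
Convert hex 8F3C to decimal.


8F3C hex = 36668 decimal

36668


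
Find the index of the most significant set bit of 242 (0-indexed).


0b11110010. Highest set bit at position 7

7


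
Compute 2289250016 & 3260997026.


0b10001000011100110010111011100000 & 0b11000010010111101101110110100010 = 0b10000000010100100000110010100000 = 2152860832

2152860832


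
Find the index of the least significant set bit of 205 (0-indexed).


0b11001101. Lowest set bit at position 0

0


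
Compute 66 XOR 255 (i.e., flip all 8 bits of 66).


66 ^ 255 = 189

189


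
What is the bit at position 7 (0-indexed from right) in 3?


0b11, position 7 = 0

0


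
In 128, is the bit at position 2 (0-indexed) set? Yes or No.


0b10000000, bit 2 = 0. No

No


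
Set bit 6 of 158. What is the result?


158 | (1 << 6) = 158 | 64 = 222

222


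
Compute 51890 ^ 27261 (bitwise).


0b1100101010110010 ^ 0b110101001111101 = 0b1010000011001111 = 41167

41167


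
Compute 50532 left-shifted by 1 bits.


0b1100010101100100 << 1 = 0b11000101011001000 = 101064

101064


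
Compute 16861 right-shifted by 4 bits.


0b100000111011101 >> 4 = 0b10000011101 = 1053

1053


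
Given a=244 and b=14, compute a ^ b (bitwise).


244 ^ 14 = 250

250


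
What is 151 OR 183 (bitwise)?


0b10010111 | 0b10110111 = 0b10110111 = 183

183


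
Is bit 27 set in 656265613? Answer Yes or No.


0b100111000111011101000110001101, bit 27 = 0. No

No


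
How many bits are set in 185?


0b10111001 has 5 set bits

5


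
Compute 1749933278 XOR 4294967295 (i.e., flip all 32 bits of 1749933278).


1749933278 ^ 4294967295 = 2545034017

2545034017


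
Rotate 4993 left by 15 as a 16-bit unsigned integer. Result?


Rotate 0b1001110000001 left by 15 (16-bit) = 0b1000100111000000 = 35264

35264


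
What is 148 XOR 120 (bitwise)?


0b10010100 ^ 0b1111000 = 0b11101100 = 236

236


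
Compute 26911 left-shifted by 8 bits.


0b110100100011111 << 8 = 0b11010010001111100000000 = 6889216

6889216


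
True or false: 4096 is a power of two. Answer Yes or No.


0b1000000000000. Only one bit set => Yes

Yes


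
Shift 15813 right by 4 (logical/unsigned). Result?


0b11110111000101 >> 4 = 0b1111011100 = 988

988


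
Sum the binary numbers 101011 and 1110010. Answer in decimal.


101011 + 1110010 = 10011101 = 157

157


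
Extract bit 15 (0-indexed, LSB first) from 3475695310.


0b11001111001010101110011011001110, position 15 = 1

1


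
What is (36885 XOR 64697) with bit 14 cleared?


Step 1: 36885 ^ 64697 = 27820
Step 2: 27820 & ~(1 << 14) = 11436

11436


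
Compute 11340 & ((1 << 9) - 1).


11340 & 511 = 76

76


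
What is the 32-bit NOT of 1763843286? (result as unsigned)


~0b1101001001000100001110011010110 = 0b10010110110111011110001100101001 = 2531124009 (32-bit unsigned)

2531124009


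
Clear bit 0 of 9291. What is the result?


9291 & ~(1 << 0) = 9290

9290


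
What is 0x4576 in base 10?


4576 hex = 17782 decimal

17782


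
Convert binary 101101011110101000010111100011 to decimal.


101101011110101000010111100011 in decimal = 763004387

763004387


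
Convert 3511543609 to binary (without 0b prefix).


3511543609 = 11010001010011011110011100111001 in binary

11010001010011011110011100111001


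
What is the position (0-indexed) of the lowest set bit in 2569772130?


0b10011001001010111001110001100010. Lowest set bit at position 1

1


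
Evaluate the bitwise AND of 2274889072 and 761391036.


0b10000111100110000000110101110000 & 0b101101011000011110011110111100 = 0b101000000000000010100110000 = 83887408

83887408


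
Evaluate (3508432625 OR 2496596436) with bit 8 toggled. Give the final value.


Step 1: 3508432625 | 2496596436 = 3588190197
Step 2: 3588190197 ^ (1 << 8) = 3588190197 ^ 256 = 3588189941

3588189941


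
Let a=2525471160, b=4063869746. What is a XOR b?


2525471160 ^ 4063869746 = 1690180234

1690180234


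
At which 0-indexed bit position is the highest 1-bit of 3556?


0b110111100100. Highest set bit at position 11

11


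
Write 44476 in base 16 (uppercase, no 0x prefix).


44476 = ADBC hex

ADBC


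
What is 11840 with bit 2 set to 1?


11840 | (1 << 2) = 11840 | 4 = 11844

11844


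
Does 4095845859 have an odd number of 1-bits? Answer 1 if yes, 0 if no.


0b11110100001000011010010111100011 has 16 ones => parity 0

0


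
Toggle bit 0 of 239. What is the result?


239 ^ (1 << 0) = 239 ^ 1 = 238

238


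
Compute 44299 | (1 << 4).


44299 | (1 << 4) = 44299 | 16 = 44315

44315


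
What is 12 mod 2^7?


12 & 127 = 12

12


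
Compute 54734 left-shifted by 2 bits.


0b1101010111001110 << 2 = 0b110101011100111000 = 218936

218936


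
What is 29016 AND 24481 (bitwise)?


0b111000101011000 & 0b101111110100001 = 0b101000100000000 = 20736

20736


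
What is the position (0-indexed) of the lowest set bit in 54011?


0b1101001011111011. Lowest set bit at position 0

0


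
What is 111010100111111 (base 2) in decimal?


111010100111111 in decimal = 30015

30015


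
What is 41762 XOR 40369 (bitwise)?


0b1010001100100010 ^ 0b1001110110110001 = 0b11111010010011 = 16019

16019


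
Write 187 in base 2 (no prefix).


187 = 10111011 in binary

10111011


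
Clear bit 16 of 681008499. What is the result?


681008499 & ~(1 << 16) = 680942963

680942963


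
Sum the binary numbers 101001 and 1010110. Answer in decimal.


101001 + 1010110 = 1111111 = 127

127


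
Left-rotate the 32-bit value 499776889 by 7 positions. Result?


Rotate 0b11101110010011111110101111001 left by 7 (32-bit) = 0b11100100111111101011110010001110 = 3841899662

3841899662


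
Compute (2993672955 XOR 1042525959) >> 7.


Step 1: 2993672955 ^ 1042525959 = 2353823228
Step 2: 2353823228 >> 7 = 18389243

18389243


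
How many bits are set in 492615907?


0b11101010111001011100011100011 has 17 set bits

17


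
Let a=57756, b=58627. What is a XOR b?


57756 ^ 58627 = 1183

1183


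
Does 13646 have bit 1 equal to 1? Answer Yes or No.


0b11010101001110, bit 1 = 1. Yes

Yes


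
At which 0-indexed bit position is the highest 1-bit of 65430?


0b1111111110010110. Highest set bit at position 15

15


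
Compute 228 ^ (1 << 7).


228 ^ (1 << 7) = 228 ^ 128 = 100

100


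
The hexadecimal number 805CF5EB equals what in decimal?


805CF5EB hex = 2153575915 decimal

2153575915


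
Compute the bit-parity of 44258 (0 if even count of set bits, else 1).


0b1010110011100010 has 8 ones => parity 0

0


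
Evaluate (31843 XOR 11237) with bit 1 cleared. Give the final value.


Step 1: 31843 ^ 11237 = 22406
Step 2: 22406 & ~(1 << 1) = 22404

22404


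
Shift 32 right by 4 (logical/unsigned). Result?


0b100000 >> 4 = 0b10 = 2

2


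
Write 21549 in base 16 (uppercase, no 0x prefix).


21549 = 542D hex

542D


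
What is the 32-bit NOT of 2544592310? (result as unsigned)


~0b10010111101010110110010110110110 = 0b1101000010101001001101001001001 = 1750374985 (32-bit unsigned)

1750374985


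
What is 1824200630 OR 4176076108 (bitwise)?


0b1101100101110110001011110110110 | 0b11111000111010011101110101001100 = 0b11111100111110111101111111111110 = 4244365310

4244365310


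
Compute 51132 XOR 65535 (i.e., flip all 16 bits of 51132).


51132 ^ 65535 = 14403

14403


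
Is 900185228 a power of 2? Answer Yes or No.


0b110101101001111011110010001100. Multiple bits set => No

No


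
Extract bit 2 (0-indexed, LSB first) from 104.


0b1101000, position 2 = 0

0


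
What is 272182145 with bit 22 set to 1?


272182145 | (1 << 22) = 272182145 | 4194304 = 276376449

276376449


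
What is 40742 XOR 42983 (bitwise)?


0b1001111100100110 ^ 0b1010011111100111 = 0b11100011000001 = 14529

14529


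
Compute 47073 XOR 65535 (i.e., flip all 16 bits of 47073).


47073 ^ 65535 = 18462

18462


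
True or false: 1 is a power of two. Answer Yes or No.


0b1. Only one bit set => Yes

Yes


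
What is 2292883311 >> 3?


0b10001000101010101001111101101111 >> 3 = 0b10001000101010101001111101101 = 286610413

286610413


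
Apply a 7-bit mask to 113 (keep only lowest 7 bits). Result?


113 & 127 = 113

113


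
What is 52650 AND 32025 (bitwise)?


0b1100110110101010 & 0b111110100011001 = 0b100110100001000 = 19720

19720


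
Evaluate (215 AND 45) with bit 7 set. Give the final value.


Step 1: 215 & 45 = 5
Step 2: 5 | (1 << 7) = 5 | 128 = 133

133


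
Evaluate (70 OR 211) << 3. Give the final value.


Step 1: 70 | 211 = 215
Step 2: 215 << 3 = 1720

1720


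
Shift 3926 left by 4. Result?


0b111101010110 << 4 = 0b1111010101100000 = 62816

62816


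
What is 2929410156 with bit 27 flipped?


2929410156 ^ (1 << 27) = 2929410156 ^ 134217728 = 2795192428

2795192428


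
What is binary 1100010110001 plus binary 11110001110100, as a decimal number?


1100010110001 + 11110001110100 = 101010100100101 = 21797

21797


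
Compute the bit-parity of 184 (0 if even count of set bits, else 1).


0b10111000 has 4 ones => parity 0

0


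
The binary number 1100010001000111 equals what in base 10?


1100010001000111 in decimal = 50247

50247


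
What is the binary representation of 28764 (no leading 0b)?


28764 = 111000001011100 in binary

111000001011100


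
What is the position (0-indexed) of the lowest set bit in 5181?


0b1010000111101. Lowest set bit at position 0

0


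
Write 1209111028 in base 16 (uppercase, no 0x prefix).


1209111028 = 481191F4 hex

481191F4


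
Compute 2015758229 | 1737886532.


0b1111000001001100000011110010101 | 0b1100111100101100000101101000100 = 0b1111111101101100000111111010101 = 2142638037

2142638037


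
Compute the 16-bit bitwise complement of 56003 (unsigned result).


~0b1101101011000011 = 0b10010100111100 = 9532 (16-bit unsigned)

9532


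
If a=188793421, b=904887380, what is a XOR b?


188793421 ^ 904887380 = 1051704857

1051704857


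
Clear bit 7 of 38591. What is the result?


38591 & ~(1 << 7) = 38463

38463


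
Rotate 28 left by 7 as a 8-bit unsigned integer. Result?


Rotate 0b11100 left by 7 (8-bit) = 0b1110 = 14

14


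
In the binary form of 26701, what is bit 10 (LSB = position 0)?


0b110100001001101, position 10 = 0

0


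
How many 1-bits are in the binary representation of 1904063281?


0b1110001011111011011001100110001 has 18 set bits

18


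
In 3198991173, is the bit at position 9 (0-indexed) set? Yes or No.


0b10111110101011001011101101000101, bit 9 = 1. Yes

Yes


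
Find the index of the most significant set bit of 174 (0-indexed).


0b10101110. Highest set bit at position 7

7


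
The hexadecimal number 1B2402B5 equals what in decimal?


1B2402B5 hex = 455344821 decimal

455344821


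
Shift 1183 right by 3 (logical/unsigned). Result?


0b10010011111 >> 3 = 0b10010011 = 147

147


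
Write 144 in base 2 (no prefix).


144 = 10010000 in binary

10010000


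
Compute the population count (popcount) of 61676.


0b1111000011101100 has 9 set bits

9


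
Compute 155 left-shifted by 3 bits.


0b10011011 << 3 = 0b10011011000 = 1240

1240


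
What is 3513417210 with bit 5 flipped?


3513417210 ^ (1 << 5) = 3513417210 ^ 32 = 3513417178

3513417178


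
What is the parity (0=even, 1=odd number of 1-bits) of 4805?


0b1001011000101 has 6 ones => parity 0

0


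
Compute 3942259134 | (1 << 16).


3942259134 | (1 << 16) = 3942259134 | 65536 = 3942324670

3942324670


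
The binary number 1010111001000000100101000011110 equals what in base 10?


1010111001000000100101000011110 in decimal = 1461733918

1461733918


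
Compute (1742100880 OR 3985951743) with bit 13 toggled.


Step 1: 1742100880 | 3985951743 = 4023835647
Step 2: 4023835647 ^ (1 << 13) = 4023835647 ^ 8192 = 4023843839

4023843839


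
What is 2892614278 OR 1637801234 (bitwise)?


0b10101100011010011100101010000110 | 0b1100001100111101101110100010010 = 0b11101101111111111101111110010110 = 3992969110

3992969110


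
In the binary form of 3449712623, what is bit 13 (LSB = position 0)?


0b11001101100111100110111111101111, position 13 = 1

1


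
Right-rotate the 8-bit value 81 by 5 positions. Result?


Rotate 0b1010001 right by 5 (8-bit) = 0b10001010 = 138

138


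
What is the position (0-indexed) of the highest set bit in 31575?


0b111101101010111. Highest set bit at position 14

14


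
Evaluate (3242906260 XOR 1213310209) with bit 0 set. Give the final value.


Step 1: 3242906260 ^ 1213310209 = 2300278677
Step 2: 2300278677 | (1 << 0) = 2300278677 | 1 = 2300278677

2300278677


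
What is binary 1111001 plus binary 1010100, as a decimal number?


1111001 + 1010100 = 11001101 = 205

205


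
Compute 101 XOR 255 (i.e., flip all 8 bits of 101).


101 ^ 255 = 154

154


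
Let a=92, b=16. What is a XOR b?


92 ^ 16 = 76

76


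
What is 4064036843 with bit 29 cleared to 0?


4064036843 & ~(1 << 29) = 3527165931

3527165931


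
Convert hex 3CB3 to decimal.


3CB3 hex = 15539 decimal

15539


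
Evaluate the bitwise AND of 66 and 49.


0b1000010 & 0b110001 = 0b0 = 0

0


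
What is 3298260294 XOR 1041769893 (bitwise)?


0b11000100100101110111010101000110 ^ 0b111110000110000010010110100101 = 0b11111010100011110101000011100011 = 4203696355

4203696355


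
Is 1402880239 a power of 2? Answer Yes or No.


0b1010011100111100100000011101111. Multiple bits set => No

No


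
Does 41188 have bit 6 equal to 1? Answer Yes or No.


0b1010000011100100, bit 6 = 1. Yes

Yes


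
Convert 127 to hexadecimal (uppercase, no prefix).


127 = 7F hex

7F


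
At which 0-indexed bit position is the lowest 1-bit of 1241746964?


0b1001010000000111000111000010100. Lowest set bit at position 2

2


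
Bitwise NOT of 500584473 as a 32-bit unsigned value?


~0b11101110101100101000000011001 = 0b11100010001010011010111111100110 = 3794382822 (32-bit unsigned)

3794382822


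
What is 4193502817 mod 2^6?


4193502817 & 63 = 33

33


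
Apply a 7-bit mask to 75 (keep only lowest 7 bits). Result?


75 & 127 = 75

75


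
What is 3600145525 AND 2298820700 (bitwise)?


0b11010110100101011101110001110101 & 0b10001001000001010011100001011100 = 0b10000000000001010001100001010100 = 2147817556

2147817556


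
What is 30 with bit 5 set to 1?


30 | (1 << 5) = 30 | 32 = 62

62


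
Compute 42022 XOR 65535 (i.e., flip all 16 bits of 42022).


42022 ^ 65535 = 23513

23513


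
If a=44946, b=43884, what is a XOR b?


44946 ^ 43884 = 1278

1278


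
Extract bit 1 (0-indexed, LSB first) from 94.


0b1011110, position 1 = 1

1


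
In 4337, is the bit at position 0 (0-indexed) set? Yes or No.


0b1000011110001, bit 0 = 1. Yes

Yes


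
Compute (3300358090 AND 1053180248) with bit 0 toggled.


Step 1: 3300358090 & 1053180248 = 75907400
Step 2: 75907400 ^ (1 << 0) = 75907400 ^ 1 = 75907401

75907401


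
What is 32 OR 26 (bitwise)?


0b100000 | 0b11010 = 0b111010 = 58

58


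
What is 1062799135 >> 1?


0b111111010110010000011100011111 >> 1 = 0b11111101011001000001110001111 = 531399567

531399567


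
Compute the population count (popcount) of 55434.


0b1101100010001010 has 7 set bits

7


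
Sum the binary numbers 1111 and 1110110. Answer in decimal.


1111 + 1110110 = 10000101 = 133

133


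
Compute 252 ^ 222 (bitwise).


0b11111100 ^ 0b11011110 = 0b100010 = 34

34


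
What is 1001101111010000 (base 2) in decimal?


1001101111010000 in decimal = 39888

39888


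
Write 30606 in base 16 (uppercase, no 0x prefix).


30606 = 778E hex

778E


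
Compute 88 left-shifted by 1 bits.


0b1011000 << 1 = 0b10110000 = 176

176


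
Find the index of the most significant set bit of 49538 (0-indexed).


0b1100000110000010. Highest set bit at position 15

15


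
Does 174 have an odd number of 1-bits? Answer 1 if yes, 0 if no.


0b10101110 has 5 ones => parity 1

1


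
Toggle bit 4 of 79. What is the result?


79 ^ (1 << 4) = 79 ^ 16 = 95

95


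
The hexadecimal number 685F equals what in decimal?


685F hex = 26719 decimal

26719


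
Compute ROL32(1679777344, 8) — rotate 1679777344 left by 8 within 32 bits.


Rotate 0b1100100000111110101111001000000 left by 8 (32-bit) = 0b11111010111100100000001100100 = 526270564

526270564


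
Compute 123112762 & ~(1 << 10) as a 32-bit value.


123112762 & ~(1 << 10) = 123111738

123111738


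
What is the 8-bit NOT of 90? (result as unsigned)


~0b1011010 = 0b10100101 = 165 (8-bit unsigned)

165


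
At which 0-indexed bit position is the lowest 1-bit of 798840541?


0b101111100111010101011011011101. Lowest set bit at position 0

0


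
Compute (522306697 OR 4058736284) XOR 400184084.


Step 1: 522306697 | 4058736284 = 4293650077
Step 2: 4293650077 ^ 400184084 = 3895571849

3895571849


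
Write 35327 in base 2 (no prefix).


35327 = 1000100111111111 in binary

1000100111111111


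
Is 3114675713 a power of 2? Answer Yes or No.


0b10111001101001100010111000000001. Multiple bits set => No

No


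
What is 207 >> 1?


0b11001111 >> 1 = 0b1100111 = 103

103


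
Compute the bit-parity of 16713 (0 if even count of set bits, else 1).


0b100000101001001 has 5 ones => parity 1

1


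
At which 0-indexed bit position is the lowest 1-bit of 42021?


0b1010010000100101. Lowest set bit at position 0

0


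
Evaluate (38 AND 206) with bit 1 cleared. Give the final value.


Step 1: 38 & 206 = 6
Step 2: 6 & ~(1 << 1) = 4

4


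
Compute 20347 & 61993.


0b100111101111011 & 0b1111001000101001 = 0b100001000101001 = 16937

16937


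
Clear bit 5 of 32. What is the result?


32 & ~(1 << 5) = 0

0


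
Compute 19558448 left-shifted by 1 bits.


0b1001010100111000000110000 << 1 = 0b10010101001110000001100000 = 39116896

39116896


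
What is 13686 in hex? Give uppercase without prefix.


13686 = 3576 hex

3576


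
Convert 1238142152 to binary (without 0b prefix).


1238142152 = 1001001110011001000110011001000 in binary

1001001110011001000110011001000


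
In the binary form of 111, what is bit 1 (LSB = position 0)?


0b1101111, position 1 = 1

1


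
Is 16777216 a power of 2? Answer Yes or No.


0b1000000000000000000000000. Only one bit set => Yes

Yes


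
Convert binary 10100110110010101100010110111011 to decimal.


10100110110010101100010110111011 in decimal = 2798306747

2798306747


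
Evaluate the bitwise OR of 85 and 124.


0b1010101 | 0b1111100 = 0b1111101 = 125

125


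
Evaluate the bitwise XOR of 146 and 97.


0b10010010 ^ 0b1100001 = 0b11110011 = 243

243


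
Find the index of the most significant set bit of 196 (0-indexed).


0b11000100. Highest set bit at position 7

7


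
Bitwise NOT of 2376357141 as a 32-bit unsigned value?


~0b10001101101001000101010100010101 = 0b1110010010110111010101011101010 = 1918610154 (32-bit unsigned)

1918610154


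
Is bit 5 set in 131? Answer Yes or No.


0b10000011, bit 5 = 0. No

No


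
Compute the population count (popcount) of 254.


0b11111110 has 7 set bits

7


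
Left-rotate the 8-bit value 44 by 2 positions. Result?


Rotate 0b101100 left by 2 (8-bit) = 0b10110000 = 176

176


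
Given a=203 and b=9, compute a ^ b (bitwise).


203 ^ 9 = 194

194


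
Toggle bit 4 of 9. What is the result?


9 ^ (1 << 4) = 9 ^ 16 = 25

25


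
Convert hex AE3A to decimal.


AE3A hex = 44602 decimal

44602


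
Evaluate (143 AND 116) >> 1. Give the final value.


Step 1: 143 & 116 = 4
Step 2: 4 >> 1 = 2

2


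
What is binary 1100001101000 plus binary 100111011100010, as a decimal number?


1100001101000 + 100111011100010 = 110011101001010 = 26442

26442


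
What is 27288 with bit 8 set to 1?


27288 | (1 << 8) = 27288 | 256 = 27544

27544


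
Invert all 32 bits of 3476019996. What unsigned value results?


3476019996 ^ 4294967295 = 818947299

818947299


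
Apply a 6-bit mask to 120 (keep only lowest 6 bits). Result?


120 & 63 = 56

56


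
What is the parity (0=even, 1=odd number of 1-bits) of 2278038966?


0b10000111110010000001110110110110 has 16 ones => parity 0

0


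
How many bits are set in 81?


0b1010001 has 3 set bits

3


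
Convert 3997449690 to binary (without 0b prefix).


3997449690 = 11101110010001000011110111011010 in binary

11101110010001000011110111011010


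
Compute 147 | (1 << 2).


147 | (1 << 2) = 147 | 4 = 151

151


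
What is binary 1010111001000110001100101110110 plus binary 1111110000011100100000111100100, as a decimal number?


1010111001000110001100101110110 + 1111110000011100100000111100100 = 11010101001100010101101101011010 = 3576781658

3576781658


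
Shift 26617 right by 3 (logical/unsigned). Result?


0b110011111111001 >> 3 = 0b110011111111 = 3327

3327


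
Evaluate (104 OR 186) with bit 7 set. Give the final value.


Step 1: 104 | 186 = 250
Step 2: 250 | (1 << 7) = 250 | 128 = 250

250


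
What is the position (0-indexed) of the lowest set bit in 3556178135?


0b11010011111101101111100011010111. Lowest set bit at position 0

0


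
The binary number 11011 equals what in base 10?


11011 in decimal = 27

27


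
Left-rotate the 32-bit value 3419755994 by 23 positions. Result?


Rotate 0b11001011110101010101010111011010 left by 23 (32-bit) = 0b11101101011001011110101010101010 = 3982879402

3982879402


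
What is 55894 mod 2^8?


55894 & 255 = 86

86


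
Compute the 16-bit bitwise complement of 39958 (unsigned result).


~0b1001110000010110 = 0b110001111101001 = 25577 (16-bit unsigned)

25577


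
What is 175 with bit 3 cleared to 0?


175 & ~(1 << 3) = 167

167


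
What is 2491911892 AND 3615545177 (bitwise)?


0b10010100100001111000111011010100 & 0b11010111100000001101011101011001 = 0b10010100100000001000011001010000 = 2491450960

2491450960


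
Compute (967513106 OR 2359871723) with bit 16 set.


Step 1: 967513106 | 2359871723 = 3182157051
Step 2: 3182157051 | (1 << 16) = 3182157051 | 65536 = 3182157051

3182157051


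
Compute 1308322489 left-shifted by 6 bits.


0b1001101111110110110101010111001 << 6 = 0b1001101111110110110101010111001000000 = 83732639296

83732639296


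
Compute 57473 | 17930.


0b1110000010000001 | 0b100011000001010 = 0b1110011010001011 = 59019

59019


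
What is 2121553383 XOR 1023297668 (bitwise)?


0b1111110011101000101010111100111 ^ 0b111100111111100100100010000100 = 0b1000010100010100001110101100011 = 1116347747

1116347747


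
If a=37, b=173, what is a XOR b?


37 ^ 173 = 136

136


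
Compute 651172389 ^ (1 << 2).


651172389 ^ (1 << 2) = 651172389 ^ 4 = 651172385

651172385


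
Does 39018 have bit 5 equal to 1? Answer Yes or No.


0b1001100001101010, bit 5 = 1. Yes

Yes


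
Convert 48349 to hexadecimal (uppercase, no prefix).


48349 = BCDD hex

BCDD


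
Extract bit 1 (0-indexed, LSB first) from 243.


0b11110011, position 1 = 1

1


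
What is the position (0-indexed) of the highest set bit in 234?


0b11101010. Highest set bit at position 7

7


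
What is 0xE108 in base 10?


E108 hex = 57608 decimal

57608


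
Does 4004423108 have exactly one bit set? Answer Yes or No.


0b11101110101011101010010111000100. Multiple bits set => No

No


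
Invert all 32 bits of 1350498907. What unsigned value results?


1350498907 ^ 4294967295 = 2944468388

2944468388


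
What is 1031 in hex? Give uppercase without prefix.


1031 = 407 hex

407


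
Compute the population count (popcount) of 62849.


0b1111010110000001 has 8 set bits

8


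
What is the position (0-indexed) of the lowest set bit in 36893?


0b1001000000011101. Lowest set bit at position 0

0


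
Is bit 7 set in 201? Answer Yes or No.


0b11001001, bit 7 = 1. Yes

Yes


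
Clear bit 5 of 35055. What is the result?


35055 & ~(1 << 5) = 35023

35023


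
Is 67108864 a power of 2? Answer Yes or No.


0b100000000000000000000000000. Only one bit set => Yes

Yes


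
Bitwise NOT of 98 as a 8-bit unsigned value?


~0b1100010 = 0b10011101 = 157 (8-bit unsigned)

157


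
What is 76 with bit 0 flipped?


76 ^ (1 << 0) = 76 ^ 1 = 77

77


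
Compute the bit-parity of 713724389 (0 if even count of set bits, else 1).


0b101010100010101001000111100101 has 14 ones => parity 0

0


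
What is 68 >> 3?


0b1000100 >> 3 = 0b1000 = 8

8


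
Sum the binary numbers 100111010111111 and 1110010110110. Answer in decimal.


100111010111111 + 1110010110110 = 110101101110101 = 27509

27509


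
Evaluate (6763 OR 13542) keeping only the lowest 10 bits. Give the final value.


Step 1: 6763 | 13542 = 16111
Step 2: 16111 & 1023 = 751

751


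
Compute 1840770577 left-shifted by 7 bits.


0b1101101101101111110111000010001 << 7 = 0b11011011011011111101110000100010000000 = 235618633856

235618633856


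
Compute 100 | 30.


0b1100100 | 0b11110 = 0b1111110 = 126

126


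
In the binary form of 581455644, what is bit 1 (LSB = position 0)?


0b100010101010000100111100011100, position 1 = 0

0


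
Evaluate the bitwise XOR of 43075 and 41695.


0b1010100001000011 ^ 0b1010001011011111 = 0b101010011100 = 2716

2716


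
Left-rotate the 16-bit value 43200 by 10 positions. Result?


Rotate 0b1010100011000000 left by 10 (16-bit) = 0b1010100011 = 675

675


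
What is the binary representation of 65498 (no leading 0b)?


65498 = 1111111111011010 in binary

1111111111011010


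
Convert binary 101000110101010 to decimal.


101000110101010 in decimal = 20906

20906


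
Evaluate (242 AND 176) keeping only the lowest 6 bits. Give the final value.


Step 1: 242 & 176 = 176
Step 2: 176 & 63 = 48

48


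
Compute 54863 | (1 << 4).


54863 | (1 << 4) = 54863 | 16 = 54879

54879


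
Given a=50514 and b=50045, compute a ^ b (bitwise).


50514 ^ 50045 = 1583

1583


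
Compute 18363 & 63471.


0b100011110111011 & 0b1111011111101111 = 0b100011110101011 = 18347

18347


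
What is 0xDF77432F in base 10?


DF77432F hex = 3749135151 decimal

3749135151


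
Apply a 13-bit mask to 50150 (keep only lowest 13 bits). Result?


50150 & 8191 = 998

998


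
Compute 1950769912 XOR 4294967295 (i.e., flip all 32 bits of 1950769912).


1950769912 ^ 4294967295 = 2344197383

2344197383


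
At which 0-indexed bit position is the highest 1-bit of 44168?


0b1010110010001000. Highest set bit at position 15

15


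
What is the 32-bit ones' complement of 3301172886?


3301172886 ^ 4294967295 = 993794409

993794409


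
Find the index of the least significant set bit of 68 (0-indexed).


0b1000100. Lowest set bit at position 2

2


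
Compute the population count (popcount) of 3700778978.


0b11011100100101010110011111100010 has 18 set bits

18


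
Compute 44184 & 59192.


0b1010110010011000 & 0b1110011100111000 = 0b1010010000011000 = 42008

42008


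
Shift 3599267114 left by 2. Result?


0b11010110100010000111010100101010 << 2 = 0b1101011010001000011101010010101000 = 14397068456

14397068456


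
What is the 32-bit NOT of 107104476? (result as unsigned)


~0b110011000100100100011011100 = 0b11111001100111011011011100100011 = 4187862819 (32-bit unsigned)

4187862819
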